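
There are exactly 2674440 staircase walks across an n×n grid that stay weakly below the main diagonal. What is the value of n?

14

Such diagonal-avoiding paths in an n×n grid are counted by C_n. Since C_14 = 2674440, the index is 14.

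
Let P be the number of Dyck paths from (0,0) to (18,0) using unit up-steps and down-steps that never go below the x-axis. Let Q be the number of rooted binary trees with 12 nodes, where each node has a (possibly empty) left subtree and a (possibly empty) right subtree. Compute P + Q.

A Dyck path with 9 up-steps and 9 down-steps has semilength 9, so there are C_9 of them. So P = C_9 = 4862.
There are C_n binary search tree shapes on n keys; with n = 12 that is C_12. So Q = C_12 = 208012.
P + Q = 4862 + 208012 = 212874.

212874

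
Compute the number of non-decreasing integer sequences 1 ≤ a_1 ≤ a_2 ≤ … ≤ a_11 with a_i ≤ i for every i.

Such sub-staircase sequences of length n are counted by C_n; here n = 11.
C_11 = C_10 · 2(2·10+1)/(10+2) = 16796 · 42/12 = 58786.

58786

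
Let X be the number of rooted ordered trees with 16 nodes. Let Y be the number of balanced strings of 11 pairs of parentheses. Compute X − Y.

9636059

Rooted ordered (plane) trees on m nodes have m−1 edges and are counted by C_{m−1}; m = 16 gives C_15. So X = C_15 = 9694845.
Balanced strings of n pairs of brackets are counted by C_n; here n = 11. So Y = C_11 = 58786.
X − Y = 9694845 − 58786 = 9636059.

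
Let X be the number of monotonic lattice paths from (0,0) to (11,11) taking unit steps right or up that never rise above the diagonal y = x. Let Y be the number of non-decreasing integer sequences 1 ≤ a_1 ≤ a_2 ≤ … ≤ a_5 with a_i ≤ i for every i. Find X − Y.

58744

Monotone paths in an n×n grid that stay weakly below the diagonal are counted by C_n; here n = 11. So X = C_11 = 58786.
Such sub-staircase sequences of length n are counted by C_n; here n = 5. So Y = C_5 = 42.
X − Y = 58786 − 42 = 58744.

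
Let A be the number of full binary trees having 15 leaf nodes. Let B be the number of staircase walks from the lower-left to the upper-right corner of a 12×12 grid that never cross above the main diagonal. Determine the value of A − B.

2466428

Full binary trees with 15 leaves have 15−1 = 14 internal nodes, so there are C_14 of them. So A = C_14 = 2674440.
Sub-diagonal monotone paths from (0,0) to (12,12) biject with Dyck paths of semilength 12, giving C_12. So B = C_12 = 208012.
A − B = 2674440 − 208012 = 2466428.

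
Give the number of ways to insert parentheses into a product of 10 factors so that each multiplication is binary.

4862

Parenthesizations of m factors correspond to full binary trees with m leaves, counted by C_{m−1}; m = 10 gives C_9.
C_9 = C(18,9)/10 = 48620/10 = 4862.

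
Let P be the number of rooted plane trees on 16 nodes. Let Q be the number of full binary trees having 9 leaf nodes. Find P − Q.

9693415

Rooted ordered (plane) trees on m nodes have m−1 edges and are counted by C_{m−1}; m = 16 gives C_15. So P = C_15 = 9694845.
A full binary tree with L leaves has L−1 internal nodes and is counted by C_{L−1}; L = 9 gives C_8. So Q = C_8 = 1430.
P − Q = 9694845 − 1430 = 9693415.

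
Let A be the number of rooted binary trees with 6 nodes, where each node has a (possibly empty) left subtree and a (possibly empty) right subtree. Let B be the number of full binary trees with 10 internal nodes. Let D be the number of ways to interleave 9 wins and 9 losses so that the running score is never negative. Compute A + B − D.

There are C_n binary search tree shapes on n keys; with n = 6 that is C_6. So A = C_6 = 132.
The number of full binary trees on 10 internal nodes is the Catalan number C_10. So B = C_10 = 16796.
Ballot sequences with n votes each where one side never trails are Dyck words, counted by C_n; here n = 9. So D = C_9 = 4862.
A + B − D = 132 + 16796 − 4862 = 12066.

12066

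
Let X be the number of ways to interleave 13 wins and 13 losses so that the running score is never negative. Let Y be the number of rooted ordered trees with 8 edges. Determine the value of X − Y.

741470

Reading a vote for the leader as '(' and for the other as ')' turns such a sequence into a balanced string of 13 pairs, so the count is C_13. So X = C_13 = 742900.
A rooted plane tree with 8 edges has 9 nodes, and the count is C_8. So Y = C_8 = 1430.
X − Y = 742900 − 1430 = 741470.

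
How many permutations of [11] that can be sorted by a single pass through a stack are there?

58786

By Knuth's characterisation, the stack-sortable permutations of length 11 are the 231-avoiders, numbering C_11.
C_11 = C_10 · 2(2·10+1)/(10+2) = 16796 · 42/12 = 58786.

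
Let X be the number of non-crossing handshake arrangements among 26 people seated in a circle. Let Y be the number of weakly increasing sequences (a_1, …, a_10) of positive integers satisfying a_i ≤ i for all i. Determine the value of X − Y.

726104

With 26 = 2·13 people, non-crossing handshake pairings are non-crossing perfect matchings on a circle, counted by C_13. So X = C_13 = 742900.
Weakly increasing sequences with a_i ≤ i biject with Dyck paths of semilength 10, so there are C_10. So Y = C_10 = 16796.
X − Y = 742900 − 16796 = 726104.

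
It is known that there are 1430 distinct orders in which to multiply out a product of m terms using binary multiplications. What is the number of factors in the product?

9

Parenthesizations of m factors are counted by C_{m−1}. The Catalan number equal to 1430 is C_8.
So the index is 8, and the number of factors is 8 + 1 = 9.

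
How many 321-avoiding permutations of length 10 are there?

16796

For any fixed pattern of length 3, the pattern-avoiding permutations of [10] number C_10.
C_10 = C(20,10)/11 = 184756/11 = 16796.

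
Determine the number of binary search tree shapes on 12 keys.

There are C_n binary search tree shapes on n keys; with n = 12 that is C_12.
C_12 = C_11 · 2(2·11+1)/(11+2) = 58786 · 46/13 = 208012.

208012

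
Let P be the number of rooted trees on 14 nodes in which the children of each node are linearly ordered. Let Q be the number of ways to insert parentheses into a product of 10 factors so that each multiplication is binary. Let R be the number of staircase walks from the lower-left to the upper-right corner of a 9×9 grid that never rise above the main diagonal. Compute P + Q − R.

A rooted plane tree on 14 nodes has 13 edges, and such trees are counted by C_13. So P = C_13 = 742900.
Parenthesizations of m factors correspond to full binary trees with m leaves, counted by C_{m−1}; m = 10 gives C_9. So Q = C_9 = 4862.
Monotone paths in an n×n grid that stay weakly below the diagonal are counted by C_n; here n = 9. So R = C_9 = 4862.
P + Q − R = 742900 + 4862 − 4862 = 742900.

742900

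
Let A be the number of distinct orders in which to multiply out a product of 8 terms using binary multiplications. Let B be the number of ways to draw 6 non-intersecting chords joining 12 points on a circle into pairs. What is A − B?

297

Parenthesizations of m factors correspond to full binary trees with m leaves, counted by C_{m−1}; m = 8 gives C_7. So A = C_7 = 429.
Pairing 12 circle points by 6 non-crossing chords gives C_6 matchings. So B = C_6 = 132.
A − B = 429 − 132 = 297.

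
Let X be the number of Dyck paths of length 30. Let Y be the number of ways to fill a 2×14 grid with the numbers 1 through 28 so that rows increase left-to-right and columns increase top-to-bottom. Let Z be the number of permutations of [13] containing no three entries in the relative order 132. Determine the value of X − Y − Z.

Dyck paths of semilength n (length 2n) are counted by C_n; here n = 15. So X = C_15 = 9694845.
By the hook-length formula (or a Dyck-path bijection), SYT of shape 2×14 number C_14. So Y = C_14 = 2674440.
For any fixed pattern of length 3, the pattern-avoiding permutations of [13] number C_13. So Z = C_13 = 742900.
X − Y − Z = 9694845 − 2674440 − 742900 = 6277505.

6277505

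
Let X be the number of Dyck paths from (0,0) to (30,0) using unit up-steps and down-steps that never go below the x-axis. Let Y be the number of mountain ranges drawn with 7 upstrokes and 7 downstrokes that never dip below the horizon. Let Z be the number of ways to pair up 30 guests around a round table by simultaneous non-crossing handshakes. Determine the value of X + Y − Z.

A Dyck path with 15 up-steps and 15 down-steps has semilength 15, so there are C_15 of them. So X = C_15 = 9694845.
Paths of 7 up- and 7 down-steps that never dip below the axis are Dyck paths; their count is C_7. So Y = C_7 = 429.
Non-crossing handshake pairings of 2n people are counted by C_n; 30 people gives n = 15. So Z = C_15 = 9694845.
X + Y − Z = 9694845 + 429 − 9694845 = 429.

429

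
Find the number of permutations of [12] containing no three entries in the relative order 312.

Permutations of [n] avoiding any single length-3 pattern are counted by C_n; here n = 12.
C_12 = C(24,12)/13 = 2704156/13 = 208012.

208012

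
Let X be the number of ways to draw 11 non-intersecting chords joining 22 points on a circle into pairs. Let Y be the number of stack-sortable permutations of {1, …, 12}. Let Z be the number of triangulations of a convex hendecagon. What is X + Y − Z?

261936

Non-crossing perfect matchings of 2n points on a circle are counted by C_n; with 22 points, n = 11. So X = C_11 = 58786.
Stack-sortable permutations are exactly the 231-avoiding ones, counted by C_n; here n = 12. So Y = C_12 = 208012.
The number of triangulations of an 11-gon is the Catalan number C_9 (index = sides − 2). So Z = C_9 = 4862.
X + Y − Z = 58786 + 208012 − 4862 = 261936.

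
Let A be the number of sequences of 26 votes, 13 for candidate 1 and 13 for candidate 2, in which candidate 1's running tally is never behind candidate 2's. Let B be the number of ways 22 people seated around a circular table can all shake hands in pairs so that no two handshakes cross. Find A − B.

684114

Ballot sequences with n votes each where one side never trails are Dyck words, counted by C_n; here n = 13. So A = C_13 = 742900.
With 22 = 2·11 people, non-crossing handshake pairings are non-crossing perfect matchings on a circle, counted by C_11. So B = C_11 = 58786.
A − B = 742900 − 58786 = 684114.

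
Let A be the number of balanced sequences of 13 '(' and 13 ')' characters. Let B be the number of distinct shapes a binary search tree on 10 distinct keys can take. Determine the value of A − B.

726104

A balanced arrangement of 13 bracket pairs is a Dyck word of semilength 13, so the count is C_13. So A = C_13 = 742900.
There are C_n binary search tree shapes on n keys; with n = 10 that is C_10. So B = C_10 = 16796.
A − B = 742900 − 16796 = 726104.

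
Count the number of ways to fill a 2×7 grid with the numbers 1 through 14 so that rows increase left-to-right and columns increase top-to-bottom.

Standard Young tableaux of shape 2×n are counted by C_n; here n = 7.
C_7 = 429.

429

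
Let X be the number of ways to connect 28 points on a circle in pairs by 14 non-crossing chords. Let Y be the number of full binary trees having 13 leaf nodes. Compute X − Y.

Non-crossing perfect matchings of 2n points on a circle are counted by C_n; with 28 points, n = 14. So X = C_14 = 2674440.
Full binary trees with 13 leaves have 13−1 = 12 internal nodes, so there are C_12 of them. So Y = C_12 = 208012.
X − Y = 2674440 − 208012 = 2466428.

2466428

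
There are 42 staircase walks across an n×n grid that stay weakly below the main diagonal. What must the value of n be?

5

Such diagonal-avoiding paths in an n×n grid are counted by C_n. The Catalan number equal to 42 is C_5.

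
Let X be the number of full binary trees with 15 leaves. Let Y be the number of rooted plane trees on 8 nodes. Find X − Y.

A full binary tree with L leaves has L−1 internal nodes and is counted by C_{L−1}; L = 15 gives C_14. So X = C_14 = 2674440.
A rooted plane tree on 8 nodes has 7 edges, and such trees are counted by C_7. So Y = C_7 = 429.
X − Y = 2674440 − 429 = 2674011.

2674011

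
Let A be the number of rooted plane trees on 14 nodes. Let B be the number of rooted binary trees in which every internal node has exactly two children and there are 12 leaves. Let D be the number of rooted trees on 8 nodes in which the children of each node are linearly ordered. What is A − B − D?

683685

A rooted plane tree on 14 nodes has 13 edges, and such trees are counted by C_13. So A = C_13 = 742900.
A full binary tree with L leaves has L−1 internal nodes and is counted by C_{L−1}; L = 12 gives C_11. So B = C_11 = 58786.
A rooted plane tree on 8 nodes has 7 edges, and such trees are counted by C_7. So D = C_7 = 429.
A − B − D = 742900 − 58786 − 429 = 683685.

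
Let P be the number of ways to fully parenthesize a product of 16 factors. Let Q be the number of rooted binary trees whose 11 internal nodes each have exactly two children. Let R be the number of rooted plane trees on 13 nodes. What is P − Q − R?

9428047

Bracketing 16 factors into binary products is counted by C_{16−1} = C_15. So P = C_15 = 9694845.
Full binary trees with n internal nodes are counted by C_n; here n = 11. So Q = C_11 = 58786.
Rooted ordered (plane) trees on m nodes have m−1 edges and are counted by C_{m−1}; m = 13 gives C_12. So R = C_12 = 208012.
P − Q − R = 9694845 − 58786 − 208012 = 9428047.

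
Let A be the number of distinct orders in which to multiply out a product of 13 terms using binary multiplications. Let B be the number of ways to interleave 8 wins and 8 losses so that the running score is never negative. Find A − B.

206582

Parenthesizations of m factors correspond to full binary trees with m leaves, counted by C_{m−1}; m = 13 gives C_12. So A = C_12 = 208012.
Reading a vote for the leader as '(' and for the other as ')' turns such a sequence into a balanced string of 8 pairs, so the count is C_8. So B = C_8 = 1430.
A − B = 208012 − 1430 = 206582.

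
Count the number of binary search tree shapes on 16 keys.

Binary trees (left/right distinguished) on n nodes are counted by C_n; here n = 16.
C_16 = C(32,16)/17 = 601080390/17 = 35357670.

35357670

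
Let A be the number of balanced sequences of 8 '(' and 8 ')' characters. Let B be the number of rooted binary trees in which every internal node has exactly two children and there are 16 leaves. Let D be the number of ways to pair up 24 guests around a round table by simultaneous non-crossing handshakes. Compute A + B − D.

With 8 pairs the number of balanced bracket strings is the Catalan number C_8. So A = C_8 = 1430.
Full binary trees with 16 leaves have 16−1 = 15 internal nodes, so there are C_15 of them. So B = C_15 = 9694845.
With 24 = 2·12 people, non-crossing handshake pairings are non-crossing perfect matchings on a circle, counted by C_12. So D = C_12 = 208012.
A + B − D = 1430 + 9694845 − 208012 = 9488263.

9488263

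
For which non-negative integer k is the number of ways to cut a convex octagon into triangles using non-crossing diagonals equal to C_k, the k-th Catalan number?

A convex 8-gon is triangulated into 6 triangles, and the number of such triangulations is the Catalan number C_{8−2} = C_6.

6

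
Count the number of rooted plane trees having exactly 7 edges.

Rooted ordered trees with n edges are counted by C_n; here n = 7.
C_7 = 429.

429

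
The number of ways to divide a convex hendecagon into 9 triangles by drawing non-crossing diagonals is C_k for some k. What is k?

The number of triangulations of an 11-gon is the Catalan number C_9 (index = sides − 2).

9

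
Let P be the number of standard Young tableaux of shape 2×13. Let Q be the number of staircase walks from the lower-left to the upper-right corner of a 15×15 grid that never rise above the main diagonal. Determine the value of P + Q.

By the hook-length formula (or a Dyck-path bijection), SYT of shape 2×13 number C_13. So P = C_13 = 742900.
Sub-diagonal monotone paths from (0,0) to (15,15) biject with Dyck paths of semilength 15, giving C_15. So Q = C_15 = 9694845.
P + Q = 742900 + 9694845 = 10437745.

10437745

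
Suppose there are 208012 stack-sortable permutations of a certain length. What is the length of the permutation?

Stack-sortable permutations of [n] are counted by C_n, and C_12 = 208012.

12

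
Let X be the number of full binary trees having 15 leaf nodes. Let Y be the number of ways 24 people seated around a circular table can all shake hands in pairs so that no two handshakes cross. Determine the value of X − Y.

A full binary tree with L leaves has L−1 internal nodes and is counted by C_{L−1}; L = 15 gives C_14. So X = C_14 = 2674440.
With 24 = 2·12 people, non-crossing handshake pairings are non-crossing perfect matchings on a circle, counted by C_12. So Y = C_12 = 208012.
X − Y = 2674440 − 208012 = 2466428.

2466428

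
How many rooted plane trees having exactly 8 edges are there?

A rooted plane tree with 8 edges has 9 nodes, and the count is C_8.
C_8 = C(16,8)/9 = 12870/9 = 1430.

1430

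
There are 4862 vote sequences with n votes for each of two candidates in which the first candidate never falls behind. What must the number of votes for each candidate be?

9

Such ballot sequences with n votes each are counted by C_n, and C_9 = 4862.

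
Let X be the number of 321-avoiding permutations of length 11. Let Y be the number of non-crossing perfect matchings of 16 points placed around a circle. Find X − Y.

For any fixed pattern of length 3, the pattern-avoiding permutations of [11] number C_11. So X = C_11 = 58786.
Non-crossing perfect matchings of 2n points on a circle are counted by C_n; with 16 points, n = 8. So Y = C_8 = 1430.
X − Y = 58786 − 1430 = 57356.

57356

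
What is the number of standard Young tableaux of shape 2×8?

Standard Young tableaux of shape 2×n are counted by C_n; here n = 8.
C_8 = 1430.

1430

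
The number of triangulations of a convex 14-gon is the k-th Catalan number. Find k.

A convex 14-gon is triangulated into 12 triangles, and the number of such triangulations is the Catalan number C_{14−2} = C_12.

12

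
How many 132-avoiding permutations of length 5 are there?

42

For any fixed pattern of length 3, the pattern-avoiding permutations of [5] number C_5.
C_5 = C_4 · 2(2·4+1)/(4+2) = 14 · 18/6 = 42.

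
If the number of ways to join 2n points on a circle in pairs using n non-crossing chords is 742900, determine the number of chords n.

13

Non-crossing pairings of 2n points on a circle are counted by C_n; 742900 = C_13.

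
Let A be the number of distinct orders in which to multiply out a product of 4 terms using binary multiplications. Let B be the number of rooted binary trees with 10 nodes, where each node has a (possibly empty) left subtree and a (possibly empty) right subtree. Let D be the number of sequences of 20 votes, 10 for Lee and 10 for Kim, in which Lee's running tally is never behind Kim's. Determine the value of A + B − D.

5

Parenthesizations of m factors correspond to full binary trees with m leaves, counted by C_{m−1}; m = 4 gives C_3. So A = C_3 = 5.
Rooted binary trees with 10 nodes (each child slot possibly empty) number C_10. So B = C_10 = 16796.
Ballot sequences with n votes each where one side never trails are Dyck words, counted by C_n; here n = 10. So D = C_10 = 16796.
A + B − D = 5 + 16796 − 16796 = 5.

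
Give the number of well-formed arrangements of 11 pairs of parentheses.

Balanced strings of n pairs of brackets are counted by C_n; here n = 11.
C_11 = 58786.

58786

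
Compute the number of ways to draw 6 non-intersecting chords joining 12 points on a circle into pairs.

132

Pairing 12 circle points by 6 non-crossing chords gives C_6 matchings.
C_6 = C(12,6)/7 = 924/7 = 132.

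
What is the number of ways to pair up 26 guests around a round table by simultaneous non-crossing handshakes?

Non-crossing handshake pairings of 2n people are counted by C_n; 26 people gives n = 13.
C_13 = C(26,13)/14 = 10400600/14 = 742900.

742900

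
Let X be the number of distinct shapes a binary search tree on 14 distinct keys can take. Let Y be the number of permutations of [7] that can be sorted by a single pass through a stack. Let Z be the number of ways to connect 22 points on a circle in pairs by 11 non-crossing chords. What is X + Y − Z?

2616083

Binary trees (left/right distinguished) on n nodes are counted by C_n; here n = 14. So X = C_14 = 2674440.
Stack-sortable permutations are exactly the 231-avoiding ones, counted by C_n; here n = 7. So Y = C_7 = 429.
Non-crossing perfect matchings of 2n points on a circle are counted by C_n; with 22 points, n = 11. So Z = C_11 = 58786.
X + Y − Z = 2674440 + 429 − 58786 = 2616083.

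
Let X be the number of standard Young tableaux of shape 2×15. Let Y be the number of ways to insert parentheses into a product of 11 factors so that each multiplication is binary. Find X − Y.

9678049

By the hook-length formula (or a Dyck-path bijection), SYT of shape 2×15 number C_15. So X = C_15 = 9694845.
Bracketing 11 factors into binary products is counted by C_{11−1} = C_10. So Y = C_10 = 16796.
X − Y = 9694845 − 16796 = 9678049.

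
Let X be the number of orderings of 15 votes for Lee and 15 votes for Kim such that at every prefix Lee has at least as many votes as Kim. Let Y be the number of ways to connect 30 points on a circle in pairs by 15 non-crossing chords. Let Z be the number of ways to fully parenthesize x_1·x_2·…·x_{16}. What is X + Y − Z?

9694845

Ballot sequences with n votes each where one side never trails are Dyck words, counted by C_n; here n = 15. So X = C_15 = 9694845.
Non-crossing perfect matchings of 2n points on a circle are counted by C_n; with 30 points, n = 15. So Y = C_15 = 9694845.
Parenthesizations of m factors correspond to full binary trees with m leaves, counted by C_{m−1}; m = 16 gives C_15. So Z = C_15 = 9694845.
X + Y − Z = 9694845 + 9694845 − 9694845 = 9694845.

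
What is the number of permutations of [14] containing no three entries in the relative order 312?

2674440

For any fixed pattern of length 3, the pattern-avoiding permutations of [14] number C_14.
C_14 = C(28,14)/15 = 40116600/15 = 2674440.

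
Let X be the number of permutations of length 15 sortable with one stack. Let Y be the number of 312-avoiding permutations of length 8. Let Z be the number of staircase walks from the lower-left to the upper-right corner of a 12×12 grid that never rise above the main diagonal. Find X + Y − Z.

Stack-sortable permutations are exactly the 231-avoiding ones, counted by C_n; here n = 15. So X = C_15 = 9694845.
Permutations of [n] avoiding any single length-3 pattern are counted by C_n; here n = 8. So Y = C_8 = 1430.
Monotone paths in an n×n grid that stay weakly below the diagonal are counted by C_n; here n = 12. So Z = C_12 = 208012.
X + Y − Z = 9694845 + 1430 − 208012 = 9488263.

9488263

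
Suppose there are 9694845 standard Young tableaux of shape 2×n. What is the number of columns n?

15

Standard Young tableaux of shape 2×n are counted by C_n; 9694845 = C_15.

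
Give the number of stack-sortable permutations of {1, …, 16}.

Stack-sortable permutations are exactly the 231-avoiding ones, counted by C_n; here n = 16.
C_16 = C_15 · 2(2·15+1)/(15+2) = 9694845 · 62/17 = 35357670.

35357670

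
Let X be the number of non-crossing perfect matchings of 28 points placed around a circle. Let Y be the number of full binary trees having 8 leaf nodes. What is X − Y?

Pairing 28 circle points by 14 non-crossing chords gives C_14 matchings. So X = C_14 = 2674440.
Full binary trees with 8 leaves have 8−1 = 7 internal nodes, so there are C_7 of them. So Y = C_7 = 429.
X − Y = 2674440 − 429 = 2674011.

2674011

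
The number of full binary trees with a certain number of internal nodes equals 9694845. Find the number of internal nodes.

15

Full binary trees with n internal nodes are counted by C_n. Since C_15 = 9694845, the index is 15.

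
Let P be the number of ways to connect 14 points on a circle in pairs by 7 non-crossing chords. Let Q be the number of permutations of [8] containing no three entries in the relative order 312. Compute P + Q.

1859

Pairing 14 circle points by 7 non-crossing chords gives C_7 matchings. So P = C_7 = 429.
For any fixed pattern of length 3, the pattern-avoiding permutations of [8] number C_8. So Q = C_8 = 1430.
P + Q = 429 + 1430 = 1859.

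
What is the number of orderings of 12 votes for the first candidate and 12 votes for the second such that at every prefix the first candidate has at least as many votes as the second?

Ballot sequences with n votes each where one side never trails are Dyck words, counted by C_n; here n = 12.
C_12 = C_11 · 2(2·11+1)/(11+2) = 58786 · 46/13 = 208012.

208012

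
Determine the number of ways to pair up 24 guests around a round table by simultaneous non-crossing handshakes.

Non-crossing handshake pairings of 2n people are counted by C_n; 24 people gives n = 12.
C_12 = 208012.

208012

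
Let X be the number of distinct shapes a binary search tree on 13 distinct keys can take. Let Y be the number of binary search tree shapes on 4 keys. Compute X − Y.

742886

There are C_n binary search tree shapes on n keys; with n = 13 that is C_13. So X = C_13 = 742900.
Rooted binary trees with 4 nodes (each child slot possibly empty) number C_4. So Y = C_4 = 14.
X − Y = 742900 − 14 = 742886.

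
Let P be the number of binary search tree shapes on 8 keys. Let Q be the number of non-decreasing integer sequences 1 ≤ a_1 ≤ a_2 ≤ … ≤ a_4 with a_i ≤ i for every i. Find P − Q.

1416

Binary trees (left/right distinguished) on n nodes are counted by C_n; here n = 8. So P = C_8 = 1430.
Such sub-staircase sequences of length n are counted by C_n; here n = 4. So Q = C_4 = 14.
P − Q = 1430 − 14 = 1416.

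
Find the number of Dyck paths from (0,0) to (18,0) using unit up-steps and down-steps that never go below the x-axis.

Paths of 9 up- and 9 down-steps that never dip below the axis are Dyck paths; their count is C_9.
C_9 = 4862.

4862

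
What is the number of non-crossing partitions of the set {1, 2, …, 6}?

132

Non-crossing partitions of an n-element set are counted by C_n; here n = 6.
C_6 = C_5 · 2(2·5+1)/(5+2) = 42 · 22/7 = 132.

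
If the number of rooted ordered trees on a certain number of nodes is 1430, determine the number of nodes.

Rooted ordered trees on m nodes are counted by C_{m−1}. The Catalan number equal to 1430 is C_8.
So the index is 8, and the number of nodes is 8 + 1 = 9.

9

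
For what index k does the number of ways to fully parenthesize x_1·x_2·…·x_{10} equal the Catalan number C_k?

9

Bracketing 10 factors into binary products is counted by C_{10−1} = C_9.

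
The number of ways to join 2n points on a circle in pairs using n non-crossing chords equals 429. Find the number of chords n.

Non-crossing pairings of 2n points on a circle are counted by C_n; 429 = C_7.

7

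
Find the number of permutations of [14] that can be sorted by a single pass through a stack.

2674440

By Knuth's characterisation, the stack-sortable permutations of length 14 are the 231-avoiders, numbering C_14.
C_14 = 2674440.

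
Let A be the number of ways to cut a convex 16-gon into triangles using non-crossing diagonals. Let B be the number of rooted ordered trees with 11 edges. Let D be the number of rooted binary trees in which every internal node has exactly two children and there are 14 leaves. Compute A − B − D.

Triangulations of a convex m-gon are counted by C_{m−2}; with m = 16 this is C_14. So A = C_14 = 2674440.
Rooted ordered trees with n edges are counted by C_n; here n = 11. So B = C_11 = 58786.
Full binary trees with 14 leaves have 14−1 = 13 internal nodes, so there are C_13 of them. So D = C_13 = 742900.
A − B − D = 2674440 − 58786 − 742900 = 1872754.

1872754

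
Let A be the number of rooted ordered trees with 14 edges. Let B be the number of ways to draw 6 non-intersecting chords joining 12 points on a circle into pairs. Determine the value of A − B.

Rooted ordered trees with n edges are counted by C_n; here n = 14. So A = C_14 = 2674440.
Pairing 12 circle points by 6 non-crossing chords gives C_6 matchings. So B = C_6 = 132.
A − B = 2674440 − 132 = 2674308.

2674308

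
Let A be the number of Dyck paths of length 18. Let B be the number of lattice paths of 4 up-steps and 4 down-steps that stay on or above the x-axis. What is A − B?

Dyck paths of semilength n (length 2n) are counted by C_n; here n = 9. So A = C_9 = 4862.
Paths of 4 up- and 4 down-steps that never dip below the axis are Dyck paths; their count is C_4. So B = C_4 = 14.
A − B = 4862 − 14 = 4848.

4848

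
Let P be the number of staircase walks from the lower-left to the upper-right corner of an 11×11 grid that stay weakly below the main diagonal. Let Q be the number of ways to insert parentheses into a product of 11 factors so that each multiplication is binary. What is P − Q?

41990

Monotone paths in an n×n grid that stay weakly below the diagonal are counted by C_n; here n = 11. So P = C_11 = 58786.
Parenthesizations of m factors correspond to full binary trees with m leaves, counted by C_{m−1}; m = 11 gives C_10. So Q = C_10 = 16796.
P − Q = 58786 − 16796 = 41990.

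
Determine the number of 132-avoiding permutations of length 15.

For any fixed pattern of length 3, the pattern-avoiding permutations of [15] number C_15.
C_15 = C(30,15)/16 = 155117520/16 = 9694845.

9694845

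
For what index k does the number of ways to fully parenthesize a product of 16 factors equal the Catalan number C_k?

Parenthesizations of m factors correspond to full binary trees with m leaves, counted by C_{m−1}; m = 16 gives C_15.

15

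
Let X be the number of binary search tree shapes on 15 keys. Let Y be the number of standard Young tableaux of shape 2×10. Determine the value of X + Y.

9711641

Rooted binary trees with 15 nodes (each child slot possibly empty) number C_15. So X = C_15 = 9694845.
Standard Young tableaux of shape 2×n are counted by C_n; here n = 10. So Y = C_10 = 16796.
X + Y = 9694845 + 16796 = 9711641.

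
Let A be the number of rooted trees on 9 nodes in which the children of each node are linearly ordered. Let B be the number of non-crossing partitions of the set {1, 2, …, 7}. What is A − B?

A rooted plane tree on 9 nodes has 8 edges, and such trees are counted by C_8. So A = C_8 = 1430.
Non-crossing partitions of an n-element set are counted by C_n; here n = 7. So B = C_7 = 429.
A − B = 1430 − 429 = 1001.

1001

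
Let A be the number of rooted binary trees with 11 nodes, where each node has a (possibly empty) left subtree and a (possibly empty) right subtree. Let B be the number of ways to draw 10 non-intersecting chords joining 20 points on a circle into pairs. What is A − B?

41990

Binary trees (left/right distinguished) on n nodes are counted by C_n; here n = 11. So A = C_11 = 58786.
Non-crossing perfect matchings of 2n points on a circle are counted by C_n; with 20 points, n = 10. So B = C_10 = 16796.
A − B = 58786 − 16796 = 41990.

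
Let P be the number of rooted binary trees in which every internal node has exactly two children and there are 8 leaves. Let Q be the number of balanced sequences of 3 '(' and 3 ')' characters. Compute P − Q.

424

Full binary trees with 8 leaves have 8−1 = 7 internal nodes, so there are C_7 of them. So P = C_7 = 429.
A balanced arrangement of 3 bracket pairs is a Dyck word of semilength 3, so the count is C_3. So Q = C_3 = 5.
P − Q = 429 − 5 = 424.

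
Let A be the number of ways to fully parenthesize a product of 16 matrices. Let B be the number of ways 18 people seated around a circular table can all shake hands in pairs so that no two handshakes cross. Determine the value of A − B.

Parenthesizations of m factors correspond to full binary trees with m leaves, counted by C_{m−1}; m = 16 gives C_15. So A = C_15 = 9694845.
With 18 = 2·9 people, non-crossing handshake pairings are non-crossing perfect matchings on a circle, counted by C_9. So B = C_9 = 4862.
A − B = 9694845 − 4862 = 9689983.

9689983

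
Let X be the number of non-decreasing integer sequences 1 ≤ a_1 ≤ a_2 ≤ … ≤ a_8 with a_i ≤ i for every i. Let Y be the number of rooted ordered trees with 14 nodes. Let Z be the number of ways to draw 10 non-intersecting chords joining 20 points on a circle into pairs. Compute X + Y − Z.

727534

Such sub-staircase sequences of length n are counted by C_n; here n = 8. So X = C_8 = 1430.
Rooted ordered (plane) trees on m nodes have m−1 edges and are counted by C_{m−1}; m = 14 gives C_13. So Y = C_13 = 742900.
Pairing 20 circle points by 10 non-crossing chords gives C_10 matchings. So Z = C_10 = 16796.
X + Y − Z = 1430 + 742900 − 16796 = 727534.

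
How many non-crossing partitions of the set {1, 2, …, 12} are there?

208012

The non-crossing partitions of [12] form a lattice of size C_12.
C_12 = 208012.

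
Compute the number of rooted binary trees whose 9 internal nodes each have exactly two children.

The number of full binary trees on 9 internal nodes is the Catalan number C_9.
C_9 = C(18,9)/10 = 48620/10 = 4862.

4862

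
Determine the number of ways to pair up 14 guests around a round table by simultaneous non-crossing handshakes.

429

With 14 = 2·7 people, non-crossing handshake pairings are non-crossing perfect matchings on a circle, counted by C_7.
C_7 = C(14,7)/8 = 3432/8 = 429.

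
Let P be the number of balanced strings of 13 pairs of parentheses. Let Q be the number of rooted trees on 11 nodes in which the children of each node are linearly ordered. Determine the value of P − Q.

A balanced arrangement of 13 bracket pairs is a Dyck word of semilength 13, so the count is C_13. So P = C_13 = 742900.
Rooted ordered (plane) trees on m nodes have m−1 edges and are counted by C_{m−1}; m = 11 gives C_10. So Q = C_10 = 16796.
P − Q = 742900 − 16796 = 726104.

726104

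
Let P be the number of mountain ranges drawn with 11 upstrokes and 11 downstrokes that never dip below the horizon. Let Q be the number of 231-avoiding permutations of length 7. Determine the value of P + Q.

59215

Dyck paths of semilength n (length 2n) are counted by C_n; here n = 11. So P = C_11 = 58786.
For any fixed pattern of length 3, the pattern-avoiding permutations of [7] number C_7. So Q = C_7 = 429.
P + Q = 58786 + 429 = 59215.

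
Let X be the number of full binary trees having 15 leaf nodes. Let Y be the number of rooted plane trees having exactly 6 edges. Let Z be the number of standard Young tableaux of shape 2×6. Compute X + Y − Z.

2674440

A full binary tree with L leaves has L−1 internal nodes and is counted by C_{L−1}; L = 15 gives C_14. So X = C_14 = 2674440.
Rooted ordered trees with n edges are counted by C_n; here n = 6. So Y = C_6 = 132.
By the hook-length formula (or a Dyck-path bijection), SYT of shape 2×6 number C_6. So Z = C_6 = 132.
X + Y − Z = 2674440 + 132 − 132 = 2674440.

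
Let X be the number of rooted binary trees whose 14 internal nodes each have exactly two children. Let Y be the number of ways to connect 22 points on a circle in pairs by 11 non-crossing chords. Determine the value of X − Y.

Full binary trees with n internal nodes are counted by C_n; here n = 14. So X = C_14 = 2674440.
Non-crossing perfect matchings of 2n points on a circle are counted by C_n; with 22 points, n = 11. So Y = C_11 = 58786.
X − Y = 2674440 − 58786 = 2615654.

2615654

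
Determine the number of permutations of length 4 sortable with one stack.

14

By Knuth's characterisation, the stack-sortable permutations of length 4 are the 231-avoiders, numbering C_4.
C_4 = C_3 · 2(2·3+1)/(3+2) = 5 · 14/5 = 14.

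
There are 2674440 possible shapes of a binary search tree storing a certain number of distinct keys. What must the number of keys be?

Binary search tree shapes on n keys are counted by C_n. The Catalan number equal to 2674440 is C_14.

14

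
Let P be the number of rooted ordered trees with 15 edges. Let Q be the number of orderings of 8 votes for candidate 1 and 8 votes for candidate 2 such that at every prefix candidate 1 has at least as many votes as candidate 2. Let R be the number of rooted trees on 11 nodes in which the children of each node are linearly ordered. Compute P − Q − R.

Rooted ordered trees with n edges are counted by C_n; here n = 15. So P = C_15 = 9694845.
Ballot sequences with n votes each where one side never trails are Dyck words, counted by C_n; here n = 8. So Q = C_8 = 1430.
Rooted ordered (plane) trees on m nodes have m−1 edges and are counted by C_{m−1}; m = 11 gives C_10. So R = C_10 = 16796.
P − Q − R = 9694845 − 1430 − 16796 = 9676619.

9676619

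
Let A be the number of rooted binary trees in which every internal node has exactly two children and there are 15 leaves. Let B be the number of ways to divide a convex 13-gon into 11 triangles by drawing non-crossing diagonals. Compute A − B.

2615654

A full binary tree with L leaves has L−1 internal nodes and is counted by C_{L−1}; L = 15 gives C_14. So A = C_14 = 2674440.
The number of triangulations of a 13-gon is the Catalan number C_11 (index = sides − 2). So B = C_11 = 58786.
A − B = 2674440 − 58786 = 2615654.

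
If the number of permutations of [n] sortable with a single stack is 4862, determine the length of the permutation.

Stack-sortable permutations of [n] are counted by C_n. Since C_9 = 4862, the index is 9.

9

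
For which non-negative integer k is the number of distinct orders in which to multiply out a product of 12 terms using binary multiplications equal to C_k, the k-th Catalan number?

11

Parenthesizations of m factors correspond to full binary trees with m leaves, counted by C_{m−1}; m = 12 gives C_11.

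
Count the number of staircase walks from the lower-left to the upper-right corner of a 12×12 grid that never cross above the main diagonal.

Sub-diagonal monotone paths from (0,0) to (12,12) biject with Dyck paths of semilength 12, giving C_12.
C_12 = C_11 · 2(2·11+1)/(11+2) = 58786 · 46/13 = 208012.

208012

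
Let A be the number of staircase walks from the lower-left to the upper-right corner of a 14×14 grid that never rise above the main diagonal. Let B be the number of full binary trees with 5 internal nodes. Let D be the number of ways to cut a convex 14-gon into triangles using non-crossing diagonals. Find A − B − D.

2466386

Monotone paths in an n×n grid that stay weakly below the diagonal are counted by C_n; here n = 14. So A = C_14 = 2674440.
The number of full binary trees on 5 internal nodes is the Catalan number C_5. So B = C_5 = 42.
A convex 14-gon is triangulated into 12 triangles, and the number of such triangulations is the Catalan number C_{14−2} = C_12. So D = C_12 = 208012.
A − B − D = 2674440 − 42 − 208012 = 2466386.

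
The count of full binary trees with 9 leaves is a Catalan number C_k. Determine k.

8

Full binary trees with 9 leaves have 9−1 = 8 internal nodes, so there are C_8 of them.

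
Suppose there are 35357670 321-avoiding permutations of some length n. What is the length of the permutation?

Permutations of [n] avoiding a fixed length-3 pattern are counted by C_n; 35357670 = C_16.

16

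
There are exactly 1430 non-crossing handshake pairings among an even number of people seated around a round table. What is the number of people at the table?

Non-crossing handshake pairings of 2n people are counted by C_n, and C_8 = 1430.
So n = 8, and there are 2n = 16 people.

16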